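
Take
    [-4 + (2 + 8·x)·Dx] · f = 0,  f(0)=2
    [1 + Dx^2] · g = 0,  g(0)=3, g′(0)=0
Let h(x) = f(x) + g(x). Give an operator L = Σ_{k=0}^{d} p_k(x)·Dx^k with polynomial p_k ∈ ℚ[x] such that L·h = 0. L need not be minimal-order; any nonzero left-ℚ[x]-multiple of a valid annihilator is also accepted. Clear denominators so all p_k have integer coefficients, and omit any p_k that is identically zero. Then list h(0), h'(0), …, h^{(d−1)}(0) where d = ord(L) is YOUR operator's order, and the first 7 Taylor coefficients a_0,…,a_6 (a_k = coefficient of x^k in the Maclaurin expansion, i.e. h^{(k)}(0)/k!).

f: a_k = 2, 4, -4, 8, -20, 56, -168, …
g: a_k = 3, 0, -3/2, 0, 1/8, 0, -1/240, …
h₀=f+g: left-lcm gives L₀, ord ≤ 3.
L = (-26 - 16·x - 32·x^2) + (-3 - 4·x + 48·x^2 + 64·x^3)·Dx + (-26 - 16·x - 32·x^2)·Dx^2 + (-3 - 4·x + 48·x^2 + 64·x^3)·Dx^3  (order 3).
h: a_k = 5, 4, -11/2, 8, -159/8, 56, -40321/240, …
ICs: h(0) = 5, h′(0) = 4, h′′(0) = -11.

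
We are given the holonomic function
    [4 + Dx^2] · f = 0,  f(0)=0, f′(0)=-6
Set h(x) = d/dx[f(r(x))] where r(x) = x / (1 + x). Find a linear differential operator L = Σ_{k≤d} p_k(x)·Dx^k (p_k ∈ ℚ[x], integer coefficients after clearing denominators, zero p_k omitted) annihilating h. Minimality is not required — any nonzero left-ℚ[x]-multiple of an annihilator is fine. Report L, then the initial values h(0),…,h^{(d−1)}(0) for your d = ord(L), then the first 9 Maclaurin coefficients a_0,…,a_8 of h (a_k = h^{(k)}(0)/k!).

L = (10 + 12·x + 6·x^2) + (6 + 18·x + 18·x^2 + 6·x^3)·Dx + (1 + 4·x + 6·x^2 + 4·x^3 + x^4)·Dx^2  (order 2).
h: a_k = -6, 12, -6, -24, 86, -180, 4418/15, -6064/15, 49262/105, …
ICs: h(0) = -6, h′(0) = 12.

f: a_k = 0, -6, 0, 4, 0, -4/5, 0, 8/105, 0, …
L₀ from L_f via x↦r, Dx↦r'^{-1}Dx.
h=h₀': d/dx-closure on L₀ ⇒ L.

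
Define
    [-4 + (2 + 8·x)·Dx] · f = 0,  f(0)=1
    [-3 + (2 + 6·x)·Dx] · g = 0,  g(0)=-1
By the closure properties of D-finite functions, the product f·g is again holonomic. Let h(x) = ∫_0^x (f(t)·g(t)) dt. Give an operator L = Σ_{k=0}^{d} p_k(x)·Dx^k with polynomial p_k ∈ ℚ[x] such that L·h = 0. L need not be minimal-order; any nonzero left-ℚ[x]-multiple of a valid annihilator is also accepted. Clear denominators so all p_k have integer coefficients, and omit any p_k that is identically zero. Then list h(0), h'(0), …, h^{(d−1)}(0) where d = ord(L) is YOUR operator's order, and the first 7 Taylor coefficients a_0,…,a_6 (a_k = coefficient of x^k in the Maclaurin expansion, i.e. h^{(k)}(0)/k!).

L = (-7 - 24·x)·Dx + (2 + 14·x + 24·x^2)·Dx^2  (order 2).
h: a_k = 0, -1, -7/4, 1/24, -7/64, 197/640, -1393/1536, …
ICs: h(0) = 0, h′(0) = -1.

f: a_k = 1, 2, -2, 4, -10, 28, -84, …
g: a_k = -1, -3/2, 9/8, -27/16, 405/128, -1701/256, 15309/1024, …
Product ⇒ symmetric product L₀, ord ≤ 1.
∫: right-multiply L₀ by Dx.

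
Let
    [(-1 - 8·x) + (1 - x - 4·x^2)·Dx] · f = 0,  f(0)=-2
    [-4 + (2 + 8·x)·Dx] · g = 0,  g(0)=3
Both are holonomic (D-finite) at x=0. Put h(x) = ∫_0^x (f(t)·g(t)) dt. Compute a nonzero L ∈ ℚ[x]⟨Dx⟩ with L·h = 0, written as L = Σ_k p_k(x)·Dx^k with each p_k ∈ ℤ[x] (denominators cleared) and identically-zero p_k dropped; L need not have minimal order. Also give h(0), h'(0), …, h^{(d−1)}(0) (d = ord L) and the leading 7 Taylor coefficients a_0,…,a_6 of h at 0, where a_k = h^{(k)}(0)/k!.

L = (3 + 10·x + 24·x^2)·Dx + (-1 - 3·x + 8·x^2 + 16·x^3)·Dx^2  (order 2).
h: a_k = 0, -6, -9, -10, -63/2, -186/5, -143, …
ICs: h(0) = 0, h′(0) = -6.

f: a_k = -2, -2, -10, -18, -58, -130, -362, …
g: a_k = 3, 6, -6, 12, -30, 84, -252, …
h₀=f·g: eliminate ⇒ L₀, order ≤ 1·1.
Integrate: L := L₀·Dx.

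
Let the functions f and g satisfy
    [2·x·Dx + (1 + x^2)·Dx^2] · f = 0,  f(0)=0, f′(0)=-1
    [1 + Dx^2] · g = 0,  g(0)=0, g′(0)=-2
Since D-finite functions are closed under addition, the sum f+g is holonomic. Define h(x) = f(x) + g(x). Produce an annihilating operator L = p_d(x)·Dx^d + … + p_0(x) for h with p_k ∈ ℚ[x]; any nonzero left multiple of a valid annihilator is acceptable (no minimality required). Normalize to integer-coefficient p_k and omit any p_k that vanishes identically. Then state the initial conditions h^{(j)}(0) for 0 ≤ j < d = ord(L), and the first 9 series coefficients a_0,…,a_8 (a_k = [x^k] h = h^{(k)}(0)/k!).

f: a_k = 0, -1, 0, 1/3, 0, -1/5, 0, 1/7, 0, …
g: a_k = 0, -2, 0, 1/3, 0, -1/60, 0, 1/2520, 0, …
f+g: L₀ = lclm(L_f,L_g), ord ≤ 2+2.
L = (-22·x + 28·x^3 + 2·x^5)·Dx + (-1 + 7·x^2 + 9·x^4 + x^6)·Dx^2 + (-22·x + 28·x^3 + 2·x^5)·Dx^3 + (-1 + 7·x^2 + 9·x^4 + x^6)·Dx^4  (order 4).
h: a_k = 0, -3, 0, 2/3, 0, -13/60, 0, 361/2520, 0, …
ICs: h(0) = 0, h′(0) = -3, h′′(0) = 0, h′′′(0) = 4.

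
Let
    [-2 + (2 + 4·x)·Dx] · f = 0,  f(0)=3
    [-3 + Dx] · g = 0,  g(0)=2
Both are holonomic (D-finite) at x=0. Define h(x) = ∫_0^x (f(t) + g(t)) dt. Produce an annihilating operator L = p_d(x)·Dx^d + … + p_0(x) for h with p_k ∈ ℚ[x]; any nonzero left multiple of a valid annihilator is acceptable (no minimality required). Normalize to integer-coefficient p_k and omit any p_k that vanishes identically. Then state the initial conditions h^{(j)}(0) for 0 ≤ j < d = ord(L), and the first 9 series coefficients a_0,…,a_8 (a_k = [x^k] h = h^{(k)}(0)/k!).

f: a_k = 3, 3, -3/2, 3/2, -15/8, 21/8, -63/16, 99/16, -1287/128, …
g: a_k = 2, 6, 9, 9, 27/4, 81/20, 81/40, 243/280, 729/2240, …
h₀=f+g: left-lcm gives L₀, ord ≤ 2.
h=∫h₀ ⇒ L = L₀·Dx.
L = (6 + 9·x)·Dx + (-5 - 18·x - 18·x^2)·Dx^2 + (1 + 5·x + 6·x^2)·Dx^3  (order 3).
h: a_k = 0, 5, 9/2, 5/2, 21/8, 39/40, 89/80, -153/560, 3951/4480, …
ICs: h(0) = 0, h′(0) = 5, h′′(0) = 9.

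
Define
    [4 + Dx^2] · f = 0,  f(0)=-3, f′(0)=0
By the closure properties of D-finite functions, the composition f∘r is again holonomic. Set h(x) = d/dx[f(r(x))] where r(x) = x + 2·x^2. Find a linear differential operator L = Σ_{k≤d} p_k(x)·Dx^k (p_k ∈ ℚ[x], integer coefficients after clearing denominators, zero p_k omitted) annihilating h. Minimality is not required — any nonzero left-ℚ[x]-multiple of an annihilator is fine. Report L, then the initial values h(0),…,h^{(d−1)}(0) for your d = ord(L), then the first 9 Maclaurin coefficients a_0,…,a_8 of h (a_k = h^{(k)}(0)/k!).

f: a_k = -3, 0, 6, 0, -2, 0, 4/15, 0, -2/105, …
h₀=f(r): pull back L_f along r ⇒ L₀.
h₀' ⇒ L via d/dx closure of L₀.
L = (52 + 64·x + 384·x^2 + 1024·x^3 + 1024·x^4) + (-12 - 48·x)·Dx + (1 + 8·x + 16·x^2)·Dx^2  (order 2).
h: a_k = 0, 12, 72, 88, -80, -1432/5, -2128/5, -13456/105, 13344/35, …
ICs: h(0) = 0, h′(0) = 12.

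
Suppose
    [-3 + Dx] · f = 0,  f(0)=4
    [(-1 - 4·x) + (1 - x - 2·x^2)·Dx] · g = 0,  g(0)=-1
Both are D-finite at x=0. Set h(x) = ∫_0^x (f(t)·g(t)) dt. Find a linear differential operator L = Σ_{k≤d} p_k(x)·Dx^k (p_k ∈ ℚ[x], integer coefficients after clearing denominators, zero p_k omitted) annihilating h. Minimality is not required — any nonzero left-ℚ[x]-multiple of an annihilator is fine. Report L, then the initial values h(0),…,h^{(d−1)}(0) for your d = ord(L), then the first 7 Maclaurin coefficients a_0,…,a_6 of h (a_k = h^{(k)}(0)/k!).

f: a_k = 4, 12, 18, 18, 27/2, 81/10, 81/20, …
g: a_k = -1, -1, -3, -5, -11, -21, -43, …
L₀ := L_f ⊗_s L_g (sym. prod.), ord ≤ 1.
h=∫₀ˣh₀: take L = L₀·Dx.
L = (4 + x - 6·x^2)·Dx + (-1 + x + 2·x^2)·Dx^2  (order 2).
h: a_k = 0, -4, -8, -14, -23, -379/10, -318/5, …
ICs: h(0) = 0, h′(0) = -4.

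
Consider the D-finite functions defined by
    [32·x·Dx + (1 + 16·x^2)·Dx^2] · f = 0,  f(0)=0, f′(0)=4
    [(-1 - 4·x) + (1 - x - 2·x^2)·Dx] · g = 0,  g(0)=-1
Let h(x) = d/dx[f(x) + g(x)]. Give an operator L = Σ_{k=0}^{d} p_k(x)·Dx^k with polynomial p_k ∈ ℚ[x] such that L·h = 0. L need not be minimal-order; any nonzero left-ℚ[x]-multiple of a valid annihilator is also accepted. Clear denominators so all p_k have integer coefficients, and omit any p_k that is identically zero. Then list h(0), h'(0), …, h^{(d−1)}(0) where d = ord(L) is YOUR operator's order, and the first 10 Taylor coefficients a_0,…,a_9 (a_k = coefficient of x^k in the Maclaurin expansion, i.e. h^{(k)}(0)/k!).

f: a_k = 0, 4, 0, -64/3, 0, 1024/5, 0, -16384/7, 0, 262144/9, …
g: a_k = -1, -1, -3, -5, -11, -21, -43, -85, -171, -341, …
Weyl lclm of L_f,L_g ⇒ L₀ (ord ≤ 3).
Derive L from L₀ (diff closure).
L = (96 - 384·x - 6912·x^2 - 15360·x^3 - 40704·x^4 - 12288·x^6) + (-31 - 104·x + 392·x^2 - 736·x^3 - 14912·x^4 - 27904·x^5 - 3072·x^6 - 12288·x^7)·Dx + (3 + 19·x + 128·x^2 + 152·x^3 + 1128·x^4 - 2496·x^5 - 2560·x^6 - 1024·x^7 - 2048·x^8)·Dx^2  (order 2).
h: a_k = 3, -6, -79, -44, 919, -258, -16979, -1368, 259075, -6830, …
ICs: h(0) = 3, h′(0) = -6.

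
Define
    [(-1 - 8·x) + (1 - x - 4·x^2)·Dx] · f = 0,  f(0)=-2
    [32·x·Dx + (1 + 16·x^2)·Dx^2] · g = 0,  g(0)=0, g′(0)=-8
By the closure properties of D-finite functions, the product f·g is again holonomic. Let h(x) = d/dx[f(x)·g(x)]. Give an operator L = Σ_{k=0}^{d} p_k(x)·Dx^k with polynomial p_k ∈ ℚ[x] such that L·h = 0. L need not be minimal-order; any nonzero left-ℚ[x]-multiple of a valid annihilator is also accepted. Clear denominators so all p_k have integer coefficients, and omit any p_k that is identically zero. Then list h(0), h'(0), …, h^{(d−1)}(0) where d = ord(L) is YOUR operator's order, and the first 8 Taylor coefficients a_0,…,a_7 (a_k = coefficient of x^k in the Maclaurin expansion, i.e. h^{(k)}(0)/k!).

L = (-16 + 3072·x^2 + 6144·x^3 + 36864·x^4) + (7 + 64·x + 48·x^2 + 256·x^3 + 6144·x^4 + 24576·x^5)·Dx + (-1 - 3·x - 56·x^2 + 16·x^3 - 448·x^4 + 1024·x^5 + 3072·x^6)·Dx^2  (order 2).
h: a_k = 16, 32, -16, 704/3, 12848/3, 32736/5, -101744/3, -403328/105, …
ICs: h(0) = 16, h′(0) = 32.

f: a_k = -2, -2, -10, -18, -58, -130, -362, -882, …
g: a_k = 0, -8, 0, 128/3, 0, -2048/5, 0, 32768/7, …
Product ⇒ symmetric product L₀, ord ≤ 2.
Differentiate: ansatz ord ≤ ord L₀ ⇒ L.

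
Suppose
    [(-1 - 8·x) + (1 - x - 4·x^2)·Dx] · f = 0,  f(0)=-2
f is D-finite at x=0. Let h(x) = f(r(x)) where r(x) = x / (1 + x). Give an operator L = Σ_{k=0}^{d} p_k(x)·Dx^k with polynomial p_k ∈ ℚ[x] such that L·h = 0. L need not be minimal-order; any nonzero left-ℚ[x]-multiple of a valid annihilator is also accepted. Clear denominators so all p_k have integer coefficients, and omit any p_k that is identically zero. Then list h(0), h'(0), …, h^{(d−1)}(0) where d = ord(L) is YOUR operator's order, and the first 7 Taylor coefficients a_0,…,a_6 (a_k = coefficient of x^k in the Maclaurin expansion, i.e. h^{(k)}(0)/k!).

L = (1 + 9·x) + (-1 - 2·x + 3·x^2 + 4·x^3)·Dx  (order 1).
h: a_k = -2, -2, -8, 0, -32, 32, -160, …
ICs: h(0) = -2.

f: a_k = -2, -2, -10, -18, -58, -130, -362, …
Substitute x→r, Dx→(1/r')Dx; clear ⇒ L₀.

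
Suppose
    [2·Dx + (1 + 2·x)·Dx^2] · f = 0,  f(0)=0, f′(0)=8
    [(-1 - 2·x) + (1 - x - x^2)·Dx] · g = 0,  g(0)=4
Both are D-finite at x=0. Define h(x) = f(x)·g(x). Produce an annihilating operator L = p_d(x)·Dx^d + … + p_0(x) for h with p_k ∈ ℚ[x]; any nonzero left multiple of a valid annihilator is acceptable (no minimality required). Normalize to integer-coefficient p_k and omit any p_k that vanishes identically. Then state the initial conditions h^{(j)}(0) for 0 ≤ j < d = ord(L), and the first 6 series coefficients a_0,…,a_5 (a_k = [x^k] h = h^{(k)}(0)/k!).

f: a_k = 0, 8, -8, 32/3, -16, 128/5, …
g: a_k = 4, 4, 8, 12, 20, 32, …
Sym-product of L_f,L_g gives L₀ (≤ ord 2).
L = (4 + 8·x) + (10·x + 10·x^2)·Dx + (-1 - x + 3·x^2 + 2·x^3)·Dx^2  (order 2).
h: a_k = 0, 32, 0, 224/3, 32/3, 2816/15, …
ICs: h(0) = 0, h′(0) = 32.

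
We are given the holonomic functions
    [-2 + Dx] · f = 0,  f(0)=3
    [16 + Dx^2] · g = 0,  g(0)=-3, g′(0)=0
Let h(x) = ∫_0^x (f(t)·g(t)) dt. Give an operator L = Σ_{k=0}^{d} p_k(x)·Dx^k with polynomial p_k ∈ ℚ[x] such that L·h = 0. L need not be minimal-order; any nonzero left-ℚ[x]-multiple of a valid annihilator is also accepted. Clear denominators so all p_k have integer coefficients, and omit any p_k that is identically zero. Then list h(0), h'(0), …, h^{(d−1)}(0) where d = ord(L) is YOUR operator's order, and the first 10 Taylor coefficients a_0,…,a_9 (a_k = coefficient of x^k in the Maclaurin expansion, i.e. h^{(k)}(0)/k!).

f: a_k = 3, 6, 6, 4, 2, 4/5, 4/15, 8/105, 2/105, 4/945, …
g: a_k = -3, 0, 24, 0, -32, 0, 256/15, 0, -512/105, 0, …
L₀ := L_f ⊗_s L_g (sym. prod.), ord ≤ 2.
h=∫₀ˣh₀: take L = L₀·Dx.
L = 20·Dx - 4·Dx^2 + Dx^3  (order 3).
h: a_k = 0, -9, -9, 18, 33, 42/5, -82/5, -468/35, -29/35, 1054/315, …
ICs: h(0) = 0, h′(0) = -9, h′′(0) = -18.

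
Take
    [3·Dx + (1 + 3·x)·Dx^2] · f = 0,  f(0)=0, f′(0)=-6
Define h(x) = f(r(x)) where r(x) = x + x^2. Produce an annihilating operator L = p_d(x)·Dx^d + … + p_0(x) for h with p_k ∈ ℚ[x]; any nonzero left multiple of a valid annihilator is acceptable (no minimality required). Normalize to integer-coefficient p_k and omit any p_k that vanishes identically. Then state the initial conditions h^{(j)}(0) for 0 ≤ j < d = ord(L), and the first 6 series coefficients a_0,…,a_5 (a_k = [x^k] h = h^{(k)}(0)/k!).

f: a_k = 0, -6, 9, -18, 81/2, -486/5, …
Change of var in L_f (x↦r) gives L₀.
L = (1 + 6·x + 6·x^2)·Dx + (1 + 5·x + 9·x^2 + 6·x^3)·Dx^2  (order 2).
h: a_k = 0, -6, 3, 0, -9/2, 54/5, …
ICs: h(0) = 0, h′(0) = -6.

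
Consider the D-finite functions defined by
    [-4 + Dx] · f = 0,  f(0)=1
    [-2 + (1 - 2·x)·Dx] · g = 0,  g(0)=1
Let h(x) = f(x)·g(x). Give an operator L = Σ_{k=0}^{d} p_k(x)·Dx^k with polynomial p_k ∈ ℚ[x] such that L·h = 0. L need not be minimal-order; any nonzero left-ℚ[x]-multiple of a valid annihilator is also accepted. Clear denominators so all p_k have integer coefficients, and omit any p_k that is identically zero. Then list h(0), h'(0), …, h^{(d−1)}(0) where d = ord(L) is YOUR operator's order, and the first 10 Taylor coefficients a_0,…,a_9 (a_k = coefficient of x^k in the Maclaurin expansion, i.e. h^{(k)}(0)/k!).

f: a_k = 1, 4, 8, 32/3, 32/3, 128/15, 256/45, 1024/315, 512/315, 2048/2835, …
g: a_k = 1, 2, 4, 8, 16, 32, 64, 128, 256, 512, …
f·g: L₀ = L_f ⊗_s L_g, ord ≤ 1·1.
L = (6 - 8·x) + (-1 + 2·x)·Dx  (order 1).
h: a_k = 1, 6, 20, 152/3, 112, 3488/15, 21184/45, 19840/21, 595712/315, 10724864/2835, …
ICs: h(0) = 1.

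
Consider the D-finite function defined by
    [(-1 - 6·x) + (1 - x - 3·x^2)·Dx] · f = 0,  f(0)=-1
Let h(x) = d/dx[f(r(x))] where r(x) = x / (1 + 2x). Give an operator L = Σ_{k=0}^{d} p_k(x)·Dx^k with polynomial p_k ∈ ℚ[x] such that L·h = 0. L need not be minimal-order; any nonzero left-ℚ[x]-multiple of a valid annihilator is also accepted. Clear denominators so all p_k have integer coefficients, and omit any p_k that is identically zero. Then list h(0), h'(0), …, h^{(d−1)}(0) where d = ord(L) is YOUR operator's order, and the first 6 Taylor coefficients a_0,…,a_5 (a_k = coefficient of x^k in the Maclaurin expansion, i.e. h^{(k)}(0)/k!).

L = (4 + 6·x + 30·x^2 + 32·x^3) + (-1 - 13·x - 45·x^2 - 38·x^3 + 16·x^4)·Dx  (order 1).
h: a_k = -1, -4, 15, -68, 280, -1110, …
ICs: h(0) = -1.

f: a_k = -1, -1, -4, -7, -19, -40, …
f∘r: x↦r, Dx↦Dx/r' in L_f ⇒ L₀.
h₀' ⇒ L via d/dx closure of L₀.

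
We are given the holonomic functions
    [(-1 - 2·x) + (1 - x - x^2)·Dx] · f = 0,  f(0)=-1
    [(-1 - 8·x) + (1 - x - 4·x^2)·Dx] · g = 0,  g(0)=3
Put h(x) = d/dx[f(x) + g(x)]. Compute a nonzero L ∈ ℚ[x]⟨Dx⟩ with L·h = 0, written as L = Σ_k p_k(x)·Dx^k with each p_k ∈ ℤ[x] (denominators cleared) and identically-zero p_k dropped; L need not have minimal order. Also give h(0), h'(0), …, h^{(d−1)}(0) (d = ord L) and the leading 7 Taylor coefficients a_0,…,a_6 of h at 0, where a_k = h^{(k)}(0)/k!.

L = (-6 - 216·x - 240·x^2 - 984·x^3 - 1554·x^4 - 1440·x^5 + 576·x^6) + (6 + 54·x + 66·x^2 + 144·x^3 - 177·x^4 - 1506·x^5 - 672·x^6 + 384·x^7)·Dx + (-1 + 2·x - 11·x^2 - 2·x^3 + 122·x^4 + 9·x^5 - 243·x^6 - 48·x^7 + 48·x^8)·Dx^2  (order 2).
h: a_k = 2, 26, 72, 328, 935, 3180, 9114, …
ICs: h(0) = 2, h′(0) = 26.

f: a_k = -1, -1, -2, -3, -5, -8, -13, …
g: a_k = 3, 3, 15, 27, 87, 195, 543, …
Weyl lclm of L_f,L_g ⇒ L₀ (ord ≤ 2).
h₀' ⇒ L via d/dx closure of L₀.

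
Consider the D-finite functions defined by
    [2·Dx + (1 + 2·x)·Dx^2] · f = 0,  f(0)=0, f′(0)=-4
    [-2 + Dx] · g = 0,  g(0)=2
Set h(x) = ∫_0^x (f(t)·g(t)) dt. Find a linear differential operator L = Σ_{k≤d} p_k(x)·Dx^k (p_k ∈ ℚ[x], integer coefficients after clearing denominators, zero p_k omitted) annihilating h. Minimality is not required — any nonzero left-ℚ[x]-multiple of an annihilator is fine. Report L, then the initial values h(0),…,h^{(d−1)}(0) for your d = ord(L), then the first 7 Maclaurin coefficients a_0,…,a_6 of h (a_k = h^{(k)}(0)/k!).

L = 8·x·Dx + (-2 - 8·x)·Dx^2 + (1 + 2·x)·Dx^3  (order 3).
h: a_k = 0, 0, -4, -8/3, -8/3, 0, -8/5, …
ICs: h(0) = 0, h′(0) = 0, h′′(0) = -8.

f: a_k = 0, -4, 4, -16/3, 8, -64/5, 64/3, …
g: a_k = 2, 4, 4, 8/3, 4/3, 8/15, 8/45, …
Product ⇒ symmetric product L₀, ord ≤ 2.
∫: right-multiply L₀ by Dx.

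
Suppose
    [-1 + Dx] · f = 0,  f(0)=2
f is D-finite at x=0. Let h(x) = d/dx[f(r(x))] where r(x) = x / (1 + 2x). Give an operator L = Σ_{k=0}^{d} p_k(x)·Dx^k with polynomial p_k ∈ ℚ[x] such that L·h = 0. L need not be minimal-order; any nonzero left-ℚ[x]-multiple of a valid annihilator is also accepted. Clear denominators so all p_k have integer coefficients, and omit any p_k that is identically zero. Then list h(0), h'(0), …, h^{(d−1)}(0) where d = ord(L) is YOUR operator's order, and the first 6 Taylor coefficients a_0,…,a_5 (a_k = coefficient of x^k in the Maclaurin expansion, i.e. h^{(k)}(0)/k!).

f: a_k = 2, 2, 1, 1/3, 1/12, 1/60, …
Substitute x→r, Dx→(1/r')Dx; clear ⇒ L₀.
h=h₀': d/dx-closure on L₀ ⇒ L.
L = (-3 - 8·x) + (-1 - 4·x - 4·x^2)·Dx  (order 1).
h: a_k = 2, -6, 13, -71/3, 147/4, -2699/60, …
ICs: h(0) = 2.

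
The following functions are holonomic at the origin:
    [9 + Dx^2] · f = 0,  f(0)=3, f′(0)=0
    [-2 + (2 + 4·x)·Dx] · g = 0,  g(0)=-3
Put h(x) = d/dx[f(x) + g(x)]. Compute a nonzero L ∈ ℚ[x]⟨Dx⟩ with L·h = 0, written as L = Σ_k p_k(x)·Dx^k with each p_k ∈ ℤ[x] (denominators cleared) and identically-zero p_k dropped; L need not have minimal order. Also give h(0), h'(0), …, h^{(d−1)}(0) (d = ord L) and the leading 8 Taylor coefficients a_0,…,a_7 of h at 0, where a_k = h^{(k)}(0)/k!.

f: a_k = 3, 0, -27/2, 0, 81/8, 0, -243/80, 0, …
g: a_k = -3, -3, 3/2, -3/2, 15/8, -21/8, 63/16, -99/16, …
h₀=f+g: left-lcm gives L₀, ord ≤ 3.
Differentiate: ansatz ord ≤ ord L₀ ⇒ L.
L = (-18 - 27·x - 27·x^2) + (-9 - 45·x - 81·x^2 - 54·x^3)·Dx + (-2 - 3·x - 3·x^2)·Dx^2 + (-1 - 5·x - 9·x^2 - 6·x^3)·Dx^3  (order 3).
h: a_k = -3, -24, -9/2, 48, -105/8, 27/5, -693/16, 2952/35, …
ICs: h(0) = -3, h′(0) = -24, h′′(0) = -9.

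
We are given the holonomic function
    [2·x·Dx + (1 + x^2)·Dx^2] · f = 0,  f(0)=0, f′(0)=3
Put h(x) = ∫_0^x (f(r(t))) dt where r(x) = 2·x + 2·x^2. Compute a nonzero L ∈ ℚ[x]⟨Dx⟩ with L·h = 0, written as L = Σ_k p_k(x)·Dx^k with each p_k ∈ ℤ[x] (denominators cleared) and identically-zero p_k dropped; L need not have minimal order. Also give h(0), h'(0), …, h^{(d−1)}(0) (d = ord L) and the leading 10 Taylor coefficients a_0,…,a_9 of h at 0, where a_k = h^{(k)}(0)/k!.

f: a_k = 0, 3, 0, -1, 0, 3/5, 0, -3/7, 0, 1/3, …
h₀=f(r): pull back L_f along r ⇒ L₀.
h=∫h₀ ⇒ L = L₀·Dx.
L = (-2 + 8·x + 32·x^2 + 48·x^3 + 24·x^4)·Dx^2 + (1 + 2·x + 4·x^2 + 16·x^3 + 20·x^4 + 8·x^5)·Dx^3  (order 3).
h: a_k = 0, 0, 3, 2, -2, -24/5, -4/5, 88/7, 120/7, -64/3, …
ICs: h(0) = 0, h′(0) = 0, h′′(0) = 6.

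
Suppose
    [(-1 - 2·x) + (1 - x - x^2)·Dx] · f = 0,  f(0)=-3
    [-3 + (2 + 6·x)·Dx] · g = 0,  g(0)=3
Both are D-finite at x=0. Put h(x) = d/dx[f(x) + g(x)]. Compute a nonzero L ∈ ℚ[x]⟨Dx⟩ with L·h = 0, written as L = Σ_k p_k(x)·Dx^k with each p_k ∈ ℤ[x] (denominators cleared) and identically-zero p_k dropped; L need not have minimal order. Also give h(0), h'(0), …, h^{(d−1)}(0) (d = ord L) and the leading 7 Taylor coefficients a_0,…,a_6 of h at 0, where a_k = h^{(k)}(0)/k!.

f: a_k = -3, -3, -6, -9, -15, -24, -39, …
g: a_k = 3, 9/2, -27/8, 81/16, -1215/128, 5103/256, -45927/1024, …
L₀ := lclm(L_f,L_g); ord L₀ ≤ 1+1.
h₀' ⇒ L via d/dx closure of L₀.
L = (-216 - 666·x - 972·x^2 - 468·x^3 - 270·x^4) + (-45 - 624·x - 2079·x^2 - 2688·x^3 - 1737·x^4 - 810·x^5)·Dx + (22 + 122·x + 146·x^2 - 162·x^3 - 426·x^4 - 474·x^5 - 180·x^6)·Dx^2  (order 2).
h: a_k = 3/2, -75/4, -189/16, -3135/32, -5205/256, -257589/512, 612423/2048, …
ICs: h(0) = 3/2, h′(0) = -75/4.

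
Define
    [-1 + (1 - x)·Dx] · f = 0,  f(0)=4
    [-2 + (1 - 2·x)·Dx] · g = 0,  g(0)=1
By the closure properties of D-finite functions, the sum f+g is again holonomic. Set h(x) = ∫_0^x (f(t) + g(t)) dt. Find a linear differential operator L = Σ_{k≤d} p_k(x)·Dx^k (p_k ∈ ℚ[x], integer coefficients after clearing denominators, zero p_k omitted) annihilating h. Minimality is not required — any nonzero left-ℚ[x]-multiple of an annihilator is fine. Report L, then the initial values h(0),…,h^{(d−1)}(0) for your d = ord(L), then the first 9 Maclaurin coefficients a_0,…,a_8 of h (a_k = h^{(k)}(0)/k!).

f: a_k = 4, 4, 4, 4, 4, 4, 4, 4, 4, …
g: a_k = 1, 2, 4, 8, 16, 32, 64, 128, 256, …
Weyl lclm of L_f,L_g ⇒ L₀ (ord ≤ 2).
h=∫h₀ ⇒ L = L₀·Dx.
L = -4·Dx + (6 - 8·x)·Dx^2 + (-1 + 3·x - 2·x^2)·Dx^3  (order 3).
h: a_k = 0, 5, 3, 8/3, 3, 4, 6, 68/7, 33/2, …
ICs: h(0) = 0, h′(0) = 5, h′′(0) = 6.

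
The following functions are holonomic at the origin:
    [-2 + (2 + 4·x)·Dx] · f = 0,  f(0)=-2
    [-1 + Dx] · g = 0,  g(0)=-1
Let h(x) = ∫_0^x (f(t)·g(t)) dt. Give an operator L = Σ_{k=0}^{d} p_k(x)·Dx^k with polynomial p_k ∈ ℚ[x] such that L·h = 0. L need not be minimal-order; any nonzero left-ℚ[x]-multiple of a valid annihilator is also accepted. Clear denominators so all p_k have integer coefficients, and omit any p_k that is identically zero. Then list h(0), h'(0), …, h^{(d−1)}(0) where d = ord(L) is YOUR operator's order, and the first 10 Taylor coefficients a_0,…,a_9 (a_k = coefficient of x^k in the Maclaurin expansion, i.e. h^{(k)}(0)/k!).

L = (-2 - 2·x)·Dx + (1 + 2·x)·Dx^2  (order 2).
h: a_k = 0, 2, 2, 2/3, 1/3, -1/15, 7/45, -61/315, 347/1260, -4591/11340, …
ICs: h(0) = 0, h′(0) = 2.

f: a_k = -2, -2, 1, -1, 5/4, -7/4, 21/8, -33/8, 429/64, -715/64, …
g: a_k = -1, -1, -1/2, -1/6, -1/24, -1/120, -1/720, -1/5040, -1/40320, -1/362880, …
Product ⇒ symmetric product L₀, ord ≤ 1.
∫: right-multiply L₀ by Dx.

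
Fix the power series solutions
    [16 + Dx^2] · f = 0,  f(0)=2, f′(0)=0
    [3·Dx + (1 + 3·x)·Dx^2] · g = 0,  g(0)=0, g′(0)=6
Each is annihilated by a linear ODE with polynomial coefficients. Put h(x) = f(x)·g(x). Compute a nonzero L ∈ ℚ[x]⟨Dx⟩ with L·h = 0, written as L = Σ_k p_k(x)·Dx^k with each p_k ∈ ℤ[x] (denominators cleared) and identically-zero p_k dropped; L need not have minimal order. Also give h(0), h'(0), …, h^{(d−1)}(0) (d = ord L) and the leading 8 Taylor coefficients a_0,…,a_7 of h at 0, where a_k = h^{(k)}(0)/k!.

f: a_k = 2, 0, -16, 0, 64/3, 0, -512/45, 0, …
g: a_k = 0, 6, -9, 18, -81/2, 486/5, -243, 4374/7, …
L₀ := L_f ⊗_s L_g (sym. prod.), ord ≤ 4.
L = (2272 + 127488·x + 781056·x^2 + 1769472·x^3 + 1327104·x^4) + (4416 + 50112·x + 165888·x^2 + 165888·x^3)·Dx + (1022 + 19392·x + 102816·x^2 + 221184·x^3 + 165888·x^4)·Dx^2 + (276 + 3132·x + 10368·x^2 + 10368·x^3)·Dx^3 + (55 + 714·x + 3375·x^2 + 6912·x^3 + 5184·x^4)·Dx^4  (order 4).
h: a_k = 0, 12, -18, -60, 63, 172/5, -30, 1076/105, …
ICs: h(0) = 0, h′(0) = 12, h′′(0) = -36, h′′′(0) = -360.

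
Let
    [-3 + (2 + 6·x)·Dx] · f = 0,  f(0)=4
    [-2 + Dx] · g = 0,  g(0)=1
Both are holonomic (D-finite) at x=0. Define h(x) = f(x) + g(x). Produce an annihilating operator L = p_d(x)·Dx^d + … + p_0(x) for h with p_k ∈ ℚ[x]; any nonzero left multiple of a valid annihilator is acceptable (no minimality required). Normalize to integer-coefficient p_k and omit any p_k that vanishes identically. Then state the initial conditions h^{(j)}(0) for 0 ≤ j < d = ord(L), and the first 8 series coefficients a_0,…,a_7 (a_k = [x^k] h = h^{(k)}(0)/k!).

L = (42 + 72·x) + (-25 - 96·x - 144·x^2)·Dx + (2 + 30·x + 72·x^2)·Dx^2  (order 2).
h: a_k = 5, 8, -5/2, 97/12, -1151/96, 25771/960, -687881/11520, 22737961/161280, …
ICs: h(0) = 5, h′(0) = 8.

f: a_k = 4, 6, -9/2, 27/4, -405/32, 1701/64, -15309/256, 72171/512, …
g: a_k = 1, 2, 2, 4/3, 2/3, 4/15, 4/45, 8/315, …
f+g: L₀ = lclm(L_f,L_g), ord ≤ 1+1.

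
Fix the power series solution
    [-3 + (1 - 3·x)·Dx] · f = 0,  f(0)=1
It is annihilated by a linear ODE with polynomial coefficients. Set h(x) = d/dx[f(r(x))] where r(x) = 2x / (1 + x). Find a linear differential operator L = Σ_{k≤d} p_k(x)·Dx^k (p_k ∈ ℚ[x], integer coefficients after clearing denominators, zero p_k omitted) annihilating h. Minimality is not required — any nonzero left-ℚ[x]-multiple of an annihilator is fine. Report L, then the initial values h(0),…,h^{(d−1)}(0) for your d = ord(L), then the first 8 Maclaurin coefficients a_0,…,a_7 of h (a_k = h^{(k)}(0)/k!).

L = 10 + (-1 + 5·x)·Dx  (order 1).
h: a_k = 6, 60, 450, 3000, 18750, 112500, 656250, 3750000, …
ICs: h(0) = 6.

f: a_k = 1, 3, 9, 27, 81, 243, 729, 2187, …
Change of var in L_f (x↦r) gives L₀.
Differentiate: ansatz ord ≤ ord L₀ ⇒ L.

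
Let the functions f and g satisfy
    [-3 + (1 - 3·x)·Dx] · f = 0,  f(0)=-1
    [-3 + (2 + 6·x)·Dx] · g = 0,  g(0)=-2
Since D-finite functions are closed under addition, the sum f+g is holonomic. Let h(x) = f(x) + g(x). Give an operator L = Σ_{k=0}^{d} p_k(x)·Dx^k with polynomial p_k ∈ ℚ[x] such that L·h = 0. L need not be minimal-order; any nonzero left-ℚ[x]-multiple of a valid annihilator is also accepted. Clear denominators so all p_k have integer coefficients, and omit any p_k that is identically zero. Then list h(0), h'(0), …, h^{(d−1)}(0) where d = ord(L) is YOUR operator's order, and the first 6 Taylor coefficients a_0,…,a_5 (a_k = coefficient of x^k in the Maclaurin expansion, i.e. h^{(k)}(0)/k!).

L = (-45 - 81·x) + (27 + 126·x + 243·x^2)·Dx + (-2 - 18·x + 18·x^2 + 162·x^3)·Dx^2  (order 2).
h: a_k = -3, -6, -27/4, -243/8, -4779/64, -32805/128, …
ICs: h(0) = -3, h′(0) = -6.

f: a_k = -1, -3, -9, -27, -81, -243, …
g: a_k = -2, -3, 9/4, -27/8, 405/64, -1701/128, …
h₀=f+g: left-lcm gives L₀, ord ≤ 2.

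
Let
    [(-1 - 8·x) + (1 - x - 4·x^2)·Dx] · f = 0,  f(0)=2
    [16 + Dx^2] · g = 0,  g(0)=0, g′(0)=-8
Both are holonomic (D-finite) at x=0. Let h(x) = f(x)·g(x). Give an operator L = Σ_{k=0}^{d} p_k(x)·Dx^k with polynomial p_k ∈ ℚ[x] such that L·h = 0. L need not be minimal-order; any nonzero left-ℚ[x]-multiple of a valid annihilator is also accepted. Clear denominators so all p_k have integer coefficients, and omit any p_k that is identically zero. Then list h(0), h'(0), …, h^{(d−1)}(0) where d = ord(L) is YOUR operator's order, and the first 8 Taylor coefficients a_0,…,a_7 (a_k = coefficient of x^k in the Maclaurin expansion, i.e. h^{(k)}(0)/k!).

f: a_k = 2, 2, 10, 18, 58, 130, 362, 882, …
g: a_k = 0, -8, 0, 64/3, 0, -256/15, 0, 2048/315, …
L₀ := L_f ⊗_s L_g (sym. prod.), ord ≤ 2.
L = (-8 + 16·x + 64·x^2) + (2 + 16·x)·Dx + (-1 + x + 4·x^2)·Dx^2  (order 2).
h: a_k = 0, -16, -16, -112/3, -304/3, -1424/5, -10352/15, -572144/315, …
ICs: h(0) = 0, h′(0) = -16.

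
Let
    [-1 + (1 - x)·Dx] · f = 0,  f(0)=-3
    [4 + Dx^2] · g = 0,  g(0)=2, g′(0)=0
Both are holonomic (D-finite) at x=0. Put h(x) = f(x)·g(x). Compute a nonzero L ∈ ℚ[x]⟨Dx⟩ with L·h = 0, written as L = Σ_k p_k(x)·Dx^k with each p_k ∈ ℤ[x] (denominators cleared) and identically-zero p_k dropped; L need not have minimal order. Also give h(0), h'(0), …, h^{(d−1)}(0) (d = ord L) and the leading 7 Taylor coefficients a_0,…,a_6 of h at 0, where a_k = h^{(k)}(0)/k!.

L = (-4 + 4·x) + 2·Dx + (-1 + x)·Dx^2  (order 2).
h: a_k = -6, -6, 6, 6, 2, 2, 38/15, …
ICs: h(0) = -6, h′(0) = -6.

f: a_k = -3, -3, -3, -3, -3, -3, -3, …
g: a_k = 2, 0, -4, 0, 4/3, 0, -8/45, …
h₀=f·g: eliminate ⇒ L₀, order ≤ 1·2.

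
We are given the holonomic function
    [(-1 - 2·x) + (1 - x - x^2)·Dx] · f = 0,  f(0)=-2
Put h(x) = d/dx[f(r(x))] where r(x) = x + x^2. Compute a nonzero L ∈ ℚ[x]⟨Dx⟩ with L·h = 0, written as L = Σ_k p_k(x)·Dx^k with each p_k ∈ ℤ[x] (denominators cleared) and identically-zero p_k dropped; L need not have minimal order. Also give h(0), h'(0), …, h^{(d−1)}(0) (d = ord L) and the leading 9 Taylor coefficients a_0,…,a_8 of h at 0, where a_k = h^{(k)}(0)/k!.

L = (6 + 24·x + 48·x^2 + 68·x^3 + 84·x^4 + 60·x^5 + 20·x^6) + (-1 - 3·x + 12·x^3 + 25·x^4 + 24·x^5 + 14·x^6 + 4·x^7)·Dx  (order 1).
h: a_k = -2, -12, -42, -128, -370, -1032, -2786, -7376, -19224, …
ICs: h(0) = -2.

f: a_k = -2, -2, -4, -6, -10, -16, -26, -42, -68, …
Change of var in L_f (x↦r) gives L₀.
h₀' ⇒ L via d/dx closure of L₀.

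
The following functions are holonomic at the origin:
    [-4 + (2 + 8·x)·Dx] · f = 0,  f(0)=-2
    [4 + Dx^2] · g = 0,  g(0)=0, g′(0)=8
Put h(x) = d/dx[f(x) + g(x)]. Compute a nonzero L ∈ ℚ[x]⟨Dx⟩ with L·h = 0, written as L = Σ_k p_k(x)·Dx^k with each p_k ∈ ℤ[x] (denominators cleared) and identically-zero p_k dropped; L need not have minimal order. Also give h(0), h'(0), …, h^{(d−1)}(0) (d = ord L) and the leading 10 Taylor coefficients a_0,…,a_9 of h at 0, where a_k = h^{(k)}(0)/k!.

f: a_k = -2, -4, 4, -8, 20, -56, 168, -528, 1716, -5720, …
g: a_k = 0, 8, 0, -16/3, 0, 16/15, 0, -32/315, 0, 16/2835, …
h₀=f+g: left-lcm gives L₀, ord ≤ 3.
Derive L from L₀ (diff closure).
L = (-32 - 16·x - 32·x^2) + (-4 - 24·x - 48·x^2 - 64·x^3)·Dx + (-8 - 4·x - 8·x^2)·Dx^2 + (-1 - 6·x - 12·x^2 - 16·x^3)·Dx^3  (order 3).
h: a_k = 4, 8, -40, 80, -824/3, 1008, -166352/45, 13728, -16216184/315, 194480, …
ICs: h(0) = 4, h′(0) = 8, h′′(0) = -80.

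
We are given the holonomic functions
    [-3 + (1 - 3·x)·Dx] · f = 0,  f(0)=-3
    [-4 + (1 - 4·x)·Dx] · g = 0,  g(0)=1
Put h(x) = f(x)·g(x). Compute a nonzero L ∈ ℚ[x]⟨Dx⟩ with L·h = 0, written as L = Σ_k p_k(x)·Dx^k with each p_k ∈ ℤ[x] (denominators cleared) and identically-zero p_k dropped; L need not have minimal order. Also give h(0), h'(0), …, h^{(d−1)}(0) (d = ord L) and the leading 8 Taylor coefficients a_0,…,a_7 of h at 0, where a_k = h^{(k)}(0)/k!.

L = (-7 + 24·x) + (1 - 7·x + 12·x^2)·Dx  (order 1).
h: a_k = -3, -21, -111, -525, -2343, -10101, -42591, -176925, …
ICs: h(0) = -3.

f: a_k = -3, -9, -27, -81, -243, -729, -2187, -6561, …
g: a_k = 1, 4, 16, 64, 256, 1024, 4096, 16384, …
f·g: L₀ = L_f ⊗_s L_g, ord ≤ 1·1.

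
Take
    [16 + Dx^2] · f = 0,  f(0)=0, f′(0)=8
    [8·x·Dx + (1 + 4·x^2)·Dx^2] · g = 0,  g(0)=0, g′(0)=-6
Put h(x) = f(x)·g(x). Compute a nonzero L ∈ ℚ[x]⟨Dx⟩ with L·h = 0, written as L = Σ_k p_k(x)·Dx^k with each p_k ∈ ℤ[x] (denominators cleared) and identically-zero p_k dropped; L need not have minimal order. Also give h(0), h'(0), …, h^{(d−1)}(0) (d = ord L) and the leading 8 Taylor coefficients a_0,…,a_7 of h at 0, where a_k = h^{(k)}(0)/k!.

f: a_k = 0, 8, 0, -64/3, 0, 256/15, 0, -2048/315, …
g: a_k = 0, -6, 0, 8, 0, -96/5, 0, 384/7, …
L₀ := L_f ⊗_s L_g (sym. prod.), ord ≤ 4.
L = (2560 + 29696·x^2 + 118784·x^4 + 262144·x^6 + 262144·x^8) + (1536·x + 14336·x^3 + 49152·x^5 + 65536·x^7)·Dx + (240 + 3008·x^2 + 13824·x^4 + 32768·x^6 + 32768·x^8)·Dx^2 + (96·x + 896·x^3 + 3072·x^5 + 4096·x^7)·Dx^3 + (5 + 72·x^2 + 400·x^4 + 1024·x^6 + 1024·x^8)·Dx^4  (order 4).
h: a_k = 0, 0, -48, 0, 192, 0, -1280/3, 0, …
ICs: h(0) = 0, h′(0) = 0, h′′(0) = -96, h′′′(0) = 0.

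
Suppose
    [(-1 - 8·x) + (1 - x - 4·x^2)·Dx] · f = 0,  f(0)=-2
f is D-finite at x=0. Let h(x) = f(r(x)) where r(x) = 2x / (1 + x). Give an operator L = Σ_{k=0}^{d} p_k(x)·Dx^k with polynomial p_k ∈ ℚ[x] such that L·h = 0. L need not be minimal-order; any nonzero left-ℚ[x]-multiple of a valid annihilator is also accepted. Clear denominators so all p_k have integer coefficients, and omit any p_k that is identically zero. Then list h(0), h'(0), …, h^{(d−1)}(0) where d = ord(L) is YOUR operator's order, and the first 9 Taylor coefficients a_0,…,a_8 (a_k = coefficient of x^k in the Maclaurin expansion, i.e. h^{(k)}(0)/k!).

L = (2 + 34·x) + (-1 - x + 17·x^2 + 17·x^3)·Dx  (order 1).
h: a_k = -2, -4, -36, -68, -612, -1156, -10404, -19652, -176868, …
ICs: h(0) = -2.

f: a_k = -2, -2, -10, -18, -58, -130, -362, -882, -2330, …
Change of var in L_f (x↦r) gives L₀.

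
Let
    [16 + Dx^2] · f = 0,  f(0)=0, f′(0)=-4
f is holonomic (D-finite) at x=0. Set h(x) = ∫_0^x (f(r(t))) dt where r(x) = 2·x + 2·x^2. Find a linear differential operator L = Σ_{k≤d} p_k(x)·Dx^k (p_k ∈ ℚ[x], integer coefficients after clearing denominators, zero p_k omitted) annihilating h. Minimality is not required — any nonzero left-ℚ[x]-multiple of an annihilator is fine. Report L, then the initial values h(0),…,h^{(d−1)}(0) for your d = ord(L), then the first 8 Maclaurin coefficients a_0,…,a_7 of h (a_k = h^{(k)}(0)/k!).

f: a_k = 0, -4, 0, 32/3, 0, -128/15, 0, 1024/315, …
f∘r: x↦r, Dx↦Dx/r' in L_f ⇒ L₀.
∫: right-multiply L₀ by Dx.
L = (64 + 384·x + 768·x^2 + 512·x^3)·Dx - 2·Dx^2 + (1 + 2·x)·Dx^3  (order 3).
h: a_k = 0, 0, -4, -8/3, 64/3, 256/5, -128/45, -1280/7, …
ICs: h(0) = 0, h′(0) = 0, h′′(0) = -8.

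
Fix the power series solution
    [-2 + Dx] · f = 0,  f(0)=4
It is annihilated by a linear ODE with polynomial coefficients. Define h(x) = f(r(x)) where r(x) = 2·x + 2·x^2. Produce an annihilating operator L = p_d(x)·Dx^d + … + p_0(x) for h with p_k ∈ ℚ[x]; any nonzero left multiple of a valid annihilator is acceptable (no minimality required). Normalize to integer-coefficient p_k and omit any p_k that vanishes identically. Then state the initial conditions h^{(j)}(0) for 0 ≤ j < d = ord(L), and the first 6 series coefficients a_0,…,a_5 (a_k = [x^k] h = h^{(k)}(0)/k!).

f: a_k = 4, 8, 8, 16/3, 8/3, 16/15, …
h₀=f(r): pull back L_f along r ⇒ L₀.
L = (-4 - 8·x) + Dx  (order 1).
h: a_k = 4, 16, 48, 320/3, 608/3, 1664/5, …
ICs: h(0) = 4.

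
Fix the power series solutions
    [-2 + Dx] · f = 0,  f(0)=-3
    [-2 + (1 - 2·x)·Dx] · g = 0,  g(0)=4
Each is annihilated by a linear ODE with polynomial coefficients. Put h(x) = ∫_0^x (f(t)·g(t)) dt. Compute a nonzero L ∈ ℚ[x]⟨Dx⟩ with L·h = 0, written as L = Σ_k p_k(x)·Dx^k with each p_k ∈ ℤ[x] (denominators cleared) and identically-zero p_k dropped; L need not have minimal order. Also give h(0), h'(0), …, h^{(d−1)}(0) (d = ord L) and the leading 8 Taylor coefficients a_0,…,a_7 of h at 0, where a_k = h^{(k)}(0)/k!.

f: a_k = -3, -6, -6, -4, -2, -4/5, -4/15, -8/105, …
g: a_k = 4, 8, 16, 32, 64, 128, 256, 512, …
f·g: L₀ = L_f ⊗_s L_g, ord ≤ 1·1.
∫: right-multiply L₀ by Dx.
L = (4 - 4·x)·Dx + (-1 + 2·x)·Dx^2  (order 2).
h: a_k = 0, -12, -24, -40, -64, -104, -2608/15, -31312/105, …
ICs: h(0) = 0, h′(0) = -12.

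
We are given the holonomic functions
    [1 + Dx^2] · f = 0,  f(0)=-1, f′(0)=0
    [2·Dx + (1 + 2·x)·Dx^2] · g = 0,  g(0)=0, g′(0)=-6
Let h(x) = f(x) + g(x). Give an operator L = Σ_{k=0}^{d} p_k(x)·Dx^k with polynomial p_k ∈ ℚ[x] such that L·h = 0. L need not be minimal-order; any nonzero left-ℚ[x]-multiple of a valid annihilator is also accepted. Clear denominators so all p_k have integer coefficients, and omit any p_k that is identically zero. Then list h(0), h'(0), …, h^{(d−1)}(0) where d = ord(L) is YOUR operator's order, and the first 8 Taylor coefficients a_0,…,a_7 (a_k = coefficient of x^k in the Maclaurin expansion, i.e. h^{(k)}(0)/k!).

L = (50 + 8·x + 8·x^2)·Dx + (9 + 22·x + 12·x^2 + 8·x^3)·Dx^2 + (50 + 8·x + 8·x^2)·Dx^3 + (9 + 22·x + 12·x^2 + 8·x^3)·Dx^4  (order 4).
h: a_k = -1, -6, 13/2, -8, 287/24, -96/5, 23041/720, -384/7, …
ICs: h(0) = -1, h′(0) = -6, h′′(0) = 13, h′′′(0) = -48.

f: a_k = -1, 0, 1/2, 0, -1/24, 0, 1/720, 0, …
g: a_k = 0, -6, 6, -8, 12, -96/5, 32, -384/7, …
Sum ⇒ L₀ = lclm(L_f,L_g) in ℚ(x)⟨Dx⟩.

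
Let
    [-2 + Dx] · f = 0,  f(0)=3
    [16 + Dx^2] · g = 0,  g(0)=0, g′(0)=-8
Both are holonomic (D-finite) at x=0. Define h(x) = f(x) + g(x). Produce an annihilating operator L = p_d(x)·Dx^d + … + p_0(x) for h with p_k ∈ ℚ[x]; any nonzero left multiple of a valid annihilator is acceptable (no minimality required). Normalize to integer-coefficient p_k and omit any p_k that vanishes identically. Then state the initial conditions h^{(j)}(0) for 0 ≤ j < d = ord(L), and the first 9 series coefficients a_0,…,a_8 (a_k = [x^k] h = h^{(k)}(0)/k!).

f: a_k = 3, 6, 6, 4, 2, 4/5, 4/15, 8/105, 2/105, …
g: a_k = 0, -8, 0, 64/3, 0, -256/15, 0, 2048/315, 0, …
h₀=f+g: left-lcm gives L₀, ord ≤ 3.
L = -32 + 16·Dx - 2·Dx^2 + Dx^3  (order 3).
h: a_k = 3, -2, 6, 76/3, 2, -244/15, 4/15, 296/45, 2/105, …
ICs: h(0) = 3, h′(0) = -2, h′′(0) = 12.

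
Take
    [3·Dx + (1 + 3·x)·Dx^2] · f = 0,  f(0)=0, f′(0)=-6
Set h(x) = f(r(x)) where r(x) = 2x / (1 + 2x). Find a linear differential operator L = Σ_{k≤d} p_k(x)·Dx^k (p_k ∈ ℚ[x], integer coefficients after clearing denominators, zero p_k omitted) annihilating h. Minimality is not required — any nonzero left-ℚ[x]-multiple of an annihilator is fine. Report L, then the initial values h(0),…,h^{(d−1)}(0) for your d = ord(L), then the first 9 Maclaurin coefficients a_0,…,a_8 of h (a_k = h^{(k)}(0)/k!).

f: a_k = 0, -6, 9, -18, 81/2, -486/5, 243, -4374/7, 6561/4, …
Change of var in L_f (x↦r) gives L₀.
L = (10 + 32·x)·Dx + (1 + 10·x + 16·x^2)·Dx^2  (order 2).
h: a_k = 0, -12, 60, -336, 2040, -65472/5, 87360, -4194048/7, 4194240, …
ICs: h(0) = 0, h′(0) = -12.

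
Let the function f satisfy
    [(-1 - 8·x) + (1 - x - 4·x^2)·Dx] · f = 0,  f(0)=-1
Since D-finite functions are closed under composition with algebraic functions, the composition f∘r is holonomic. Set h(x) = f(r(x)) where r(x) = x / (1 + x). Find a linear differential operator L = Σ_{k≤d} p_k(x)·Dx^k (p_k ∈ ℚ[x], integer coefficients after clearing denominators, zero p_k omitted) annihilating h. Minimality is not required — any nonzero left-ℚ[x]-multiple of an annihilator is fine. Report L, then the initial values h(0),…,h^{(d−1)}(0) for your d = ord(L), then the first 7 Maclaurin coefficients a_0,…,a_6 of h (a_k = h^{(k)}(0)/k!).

f: a_k = -1, -1, -5, -9, -29, -65, -181, …
Substitute x→r, Dx→(1/r')Dx; clear ⇒ L₀.
L = (1 + 9·x) + (-1 - 2·x + 3·x^2 + 4·x^3)·Dx  (order 1).
h: a_k = -1, -1, -4, 0, -16, 16, -80, …
ICs: h(0) = -1.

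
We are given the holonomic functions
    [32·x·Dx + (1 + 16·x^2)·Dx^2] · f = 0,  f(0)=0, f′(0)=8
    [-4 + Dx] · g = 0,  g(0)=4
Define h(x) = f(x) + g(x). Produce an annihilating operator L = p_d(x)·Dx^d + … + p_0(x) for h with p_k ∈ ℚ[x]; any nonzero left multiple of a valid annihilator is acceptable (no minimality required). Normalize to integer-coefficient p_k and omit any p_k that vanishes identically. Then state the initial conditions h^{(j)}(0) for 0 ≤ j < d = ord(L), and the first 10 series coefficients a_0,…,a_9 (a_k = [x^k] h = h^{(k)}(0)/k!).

f: a_k = 0, 8, 0, -128/3, 0, 2048/5, 0, -32768/7, 0, 524288/9, …
g: a_k = 4, 16, 32, 128/3, 128/3, 512/15, 1024/45, 4096/315, 2048/315, 8192/2835, …
Sum ⇒ L₀ = lclm(L_f,L_g) in ℚ(x)⟨Dx⟩.
L = (32 - 256·x - 512·x^2)·Dx + (-12 + 48·x + 64·x^2 - 256·x^3)·Dx^2 + (1 + 4·x + 16·x^2 + 64·x^3)·Dx^3  (order 3).
h: a_k = 4, 24, 32, 0, 128/3, 6656/15, 1024/45, -1470464/315, 2048/315, 165158912/2835, …
ICs: h(0) = 4, h′(0) = 24, h′′(0) = 64.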